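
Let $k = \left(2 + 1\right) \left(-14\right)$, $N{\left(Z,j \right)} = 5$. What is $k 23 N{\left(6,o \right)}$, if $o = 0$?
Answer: $-4830$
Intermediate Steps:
$k = -42$ ($k = 3 \left(-14\right) = -42$)
$k 23 N{\left(6,o \right)} = \left(-42\right) 23 \cdot 5 = \left(-966\right) 5 = -4830$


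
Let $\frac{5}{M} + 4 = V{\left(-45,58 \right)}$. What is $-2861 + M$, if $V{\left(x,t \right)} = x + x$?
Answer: $- \frac{268939}{94} \approx -2861.1$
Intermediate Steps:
$V{\left(x,t \right)} = 2 x$
$M = - \frac{5}{94}$ ($M = \frac{5}{-4 + 2 \left(-45\right)} = \frac{5}{-4 - 90} = \frac{5}{-94} = 5 \left(- \frac{1}{94}\right) = - \frac{5}{94} \approx -0.053191$)
$-2861 + M = -2861 - \frac{5}{94} = - \frac{268939}{94}$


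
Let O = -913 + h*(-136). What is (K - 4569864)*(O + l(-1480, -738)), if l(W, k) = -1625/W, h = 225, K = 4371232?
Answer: 231593068567/37 ≈ 6.2593e+9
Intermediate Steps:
O = -31513 (O = -913 + 225*(-136) = -913 - 30600 = -31513)
(K - 4569864)*(O + l(-1480, -738)) = (4371232 - 4569864)*(-31513 - 1625/(-1480)) = -198632*(-31513 - 1625*(-1/1480)) = -198632*(-31513 + 325/296) = -198632*(-9327523/296) = 231593068567/37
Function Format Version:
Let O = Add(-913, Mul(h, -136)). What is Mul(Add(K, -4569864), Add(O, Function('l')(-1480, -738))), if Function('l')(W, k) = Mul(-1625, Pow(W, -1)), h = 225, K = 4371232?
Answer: Rational(231593068567, 37) ≈ 6.2593e+9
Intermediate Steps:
O = -31513 (O = Add(-913, Mul(225, -136)) = Add(-913, -30600) = -31513)
Mul(Add(K, -4569864), Add(O, Function('l')(-1480, -738))) = Mul(Add(4371232, -4569864), Add(-31513, Mul(-1625, Pow(-1480, -1)))) = Mul(-198632, Add(-31513, Mul(-1625, Rational(-1, 1480)))) = Mul(-198632, Add(-31513, Rational(325, 296))) = Mul(-198632, Rational(-9327523, 296)) = Rational(231593068567, 37)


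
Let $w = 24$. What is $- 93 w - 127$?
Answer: $-2359$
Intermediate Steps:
$- 93 w - 127 = \left(-93\right) 24 - 127 = -2232 - 127 = -2359$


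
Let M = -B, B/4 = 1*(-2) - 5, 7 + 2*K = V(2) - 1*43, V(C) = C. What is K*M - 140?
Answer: -812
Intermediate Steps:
K = -24 (K = -7/2 + (2 - 1*43)/2 = -7/2 + (2 - 43)/2 = -7/2 + (1/2)*(-41) = -7/2 - 41/2 = -24)
B = -28 (B = 4*(1*(-2) - 5) = 4*(-2 - 5) = 4*(-7) = -28)
M = 28 (M = -1*(-28) = 28)
K*M - 140 = -24*28 - 140 = -672 - 140 = -812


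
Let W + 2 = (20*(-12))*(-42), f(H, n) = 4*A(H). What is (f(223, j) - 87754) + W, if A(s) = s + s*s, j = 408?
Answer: 122132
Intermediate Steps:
A(s) = s + s**2
f(H, n) = 4*H*(1 + H) (f(H, n) = 4*(H*(1 + H)) = 4*H*(1 + H))
W = 10078 (W = -2 + (20*(-12))*(-42) = -2 - 240*(-42) = -2 + 10080 = 10078)
(f(223, j) - 87754) + W = (4*223*(1 + 223) - 87754) + 10078 = (4*223*224 - 87754) + 10078 = (199808 - 87754) + 10078 = 112054 + 10078 = 122132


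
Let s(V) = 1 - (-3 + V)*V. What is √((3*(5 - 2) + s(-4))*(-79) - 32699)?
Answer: I*√31277 ≈ 176.85*I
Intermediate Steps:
s(V) = 1 - V*(-3 + V)
√((3*(5 - 2) + s(-4))*(-79) - 32699) = √((3*(5 - 2) + (1 - 1*(-4)² + 3*(-4)))*(-79) - 32699) = √((3*3 + (1 - 1*16 - 12))*(-79) - 32699) = √((9 + (1 - 16 - 12))*(-79) - 32699) = √((9 - 27)*(-79) - 32699) = √(-18*(-79) - 32699) = √(1422 - 32699) = √(-31277) = I*√31277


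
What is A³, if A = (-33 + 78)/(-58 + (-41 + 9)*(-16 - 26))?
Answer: 91125/2126781656 ≈ 4.2846e-5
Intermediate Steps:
A = 45/1286 (A = 45/(-58 - 32*(-42)) = 45/(-58 + 1344) = 45/1286 ≈ 0.034992)
A³ = (45/1286)³ = 91125/2126781656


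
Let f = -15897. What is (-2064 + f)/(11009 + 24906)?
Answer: -17961/35915 ≈ -0.50010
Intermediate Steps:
(-2064 + f)/(11009 + 24906) = (-2064 - 15897)/(11009 + 24906) = -17961/35915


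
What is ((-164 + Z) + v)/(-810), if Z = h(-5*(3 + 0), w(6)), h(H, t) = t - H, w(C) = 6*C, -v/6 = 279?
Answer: 1787/810 ≈ 2.2062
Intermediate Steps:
v = -1674 (v = -6*279 = -1674)
Z = 51 (Z = 6*6 - (-5)*(3 + 0) = 36 - (-5)*3 = 36 - 1*(-15) = 36 + 15 = 51)
((-164 + Z) + v)/(-810) = ((-164 + 51) - 1674)/(-810) = (-113 - 1674)*(-1/810) = -1787*(-1/810) = 1787/810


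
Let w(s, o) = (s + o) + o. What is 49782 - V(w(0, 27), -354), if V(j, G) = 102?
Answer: 49680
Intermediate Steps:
w(s, o) = s + 2*o (w(s, o) = (o + s) + o = s + 2*o)
49782 - V(w(0, 27), -354) = 49782 - 1*102 = 49782 - 102 = 49680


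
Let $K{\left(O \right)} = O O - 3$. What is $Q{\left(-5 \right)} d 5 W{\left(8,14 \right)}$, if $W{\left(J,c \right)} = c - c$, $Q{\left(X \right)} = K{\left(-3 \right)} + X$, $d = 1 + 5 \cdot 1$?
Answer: $0$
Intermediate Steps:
$K{\left(O \right)} = -3 + O^{2}$ ($K{\left(O \right)} = O^{2} - 3 = -3 + O^{2}$)
$d = 6$ ($d = 1 + 5 = 6$)
$Q{\left(X \right)} = 6 + X$ ($Q{\left(X \right)} = \left(-3 + \left(-3\right)^{2}\right) + X = \left(-3 + 9\right) + X = 6 + X$)
$W{\left(J,c \right)} = 0$
$Q{\left(-5 \right)} d 5 W{\left(8,14 \right)} = \left(6 - 5\right) 6 \cdot 5 \cdot 0 = 1 \cdot 6 \cdot 5 \cdot 0 = 6 \cdot 5 \cdot 0 = 30 \cdot 0 = 0$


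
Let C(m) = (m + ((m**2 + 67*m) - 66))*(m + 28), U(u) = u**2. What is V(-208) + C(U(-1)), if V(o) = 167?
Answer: 254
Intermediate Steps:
C(m) = (28 + m)*(-66 + m**2 + 68*m) (C(m) = (m + (-66 + m**2 + 67*m))*(28 + m) = (-66 + m**2 + 68*m)*(28 + m) = (28 + m)*(-66 + m**2 + 68*m))
V(-208) + C(U(-1)) = 167 + (-1848 + ((-1)**2)**3 + 96*((-1)**2)**2 + 1838*(-1)**2) = 167 + (-1848 + 1**3 + 96*1**2 + 1838*1) = 167 + (-1848 + 1 + 96*1 + 1838) = 167 + (-1848 + 1 + 96 + 1838) = 167 + 87 = 254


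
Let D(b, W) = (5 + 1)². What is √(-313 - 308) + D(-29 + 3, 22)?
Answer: 36 + 3*I*√69 ≈ 36.0 + 24.92*I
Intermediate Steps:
D(b, W) = 36 (D(b, W) = 6² = 36)
√(-313 - 308) + D(-29 + 3, 22) = √(-313 - 308) + 36 = √(-621) + 36 = 3*I*√69 + 36 = 36 + 3*I*√69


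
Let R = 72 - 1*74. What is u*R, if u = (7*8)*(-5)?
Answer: 560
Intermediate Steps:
R = -2 (R = 72 - 74 = -2)
u = -280 (u = 56*(-5) = -280)
u*R = -280*(-2) = 560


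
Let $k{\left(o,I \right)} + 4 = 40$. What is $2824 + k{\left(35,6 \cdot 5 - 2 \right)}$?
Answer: $2860$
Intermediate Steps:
$k{\left(o,I \right)} = 36$ ($k{\left(o,I \right)} = -4 + 40 = 36$)
$2824 + k{\left(35,6 \cdot 5 - 2 \right)} = 2824 + 36 = 2860$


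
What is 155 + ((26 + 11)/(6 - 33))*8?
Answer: 3889/27 ≈ 144.04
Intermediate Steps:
155 + ((26 + 11)/(6 - 33))*8 = 155 + (37/(-27))*8 = 155 + (37*(-1/27))*8 = 155 - 37/27*8 = 155 - 296/27 = 3889/27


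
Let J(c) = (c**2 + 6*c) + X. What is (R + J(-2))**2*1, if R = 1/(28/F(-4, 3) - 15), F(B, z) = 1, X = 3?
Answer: 4096/169 ≈ 24.237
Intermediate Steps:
J(c) = 3 + c**2 + 6*c (J(c) = (c**2 + 6*c) + 3 = 3 + c**2 + 6*c)
R = 1/13 (R = 1/(28/1 - 15) = 1/(28*1 - 15) = 1/(28 - 15) = 1/13 ≈ 0.076923)
(R + J(-2))**2*1 = (1/13 + (3 + (-2)**2 + 6*(-2)))**2*1 = (1/13 + (3 + 4 - 12))**2*1 = (1/13 - 5)**2*1 = (-64/13)**2*1 = (4096/169)*1 = 4096/169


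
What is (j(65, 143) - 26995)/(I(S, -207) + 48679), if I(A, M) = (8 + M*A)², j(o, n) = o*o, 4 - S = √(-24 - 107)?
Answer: -2277*I/(-489214*I + 33948*√131) ≈ 0.002854 - 0.0022668*I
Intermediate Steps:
S = 4 - I*√131 (S = 4 - √(-24 - 107) = 4 - √(-131) = 4 - I*√131 ≈ 4.0 - 11.446*I)
j(o, n) = o²
I(A, M) = (8 + A*M)²
(j(65, 143) - 26995)/(I(S, -207) + 48679) = (65² - 26995)/((8 + (4 - I*√131)*(-207))² + 48679) = (4225 - 26995)/((8 + (-828 + 207*I*√131))² + 48679) = -22770/((-820 + 207*I*√131)² + 48679) = -22770/(48679 + (-820 + 207*I*√131)²)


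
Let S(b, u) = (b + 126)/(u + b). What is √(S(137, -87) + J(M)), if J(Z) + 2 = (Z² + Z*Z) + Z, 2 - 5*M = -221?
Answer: √402618/10 ≈ 63.452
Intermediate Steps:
M = 223/5 (M = ⅖ - ⅕*(-221) = ⅖ + 221/5 = 223/5 ≈ 44.600)
S(b, u) = (126 + b)/(b + u)
J(Z) = -2 + Z + 2*Z² (J(Z) = -2 + ((Z² + Z*Z) + Z) = -2 + ((Z² + Z²) + Z) = -2 + (2*Z² + Z) = -2 + (Z + 2*Z²) = -2 + Z + 2*Z²)
√(S(137, -87) + J(M)) = √((126 + 137)/(137 - 87) + (-2 + 223/5 + 2*(223/5)²)) = √(263/50 + (-2 + 223/5 + 2*(49729/25))) = √((1/50)*263 + (-2 + 223/5 + 99458/25)) = √(263/50 + 100523/25) = √(201309/50) = √402618/10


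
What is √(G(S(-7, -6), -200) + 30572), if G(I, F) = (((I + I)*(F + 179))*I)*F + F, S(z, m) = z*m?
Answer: 46*√7017 ≈ 3853.3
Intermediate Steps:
S(z, m) = m*z
G(I, F) = F + 2*F*I²*(179 + F) (G(I, F) = (((2*I)*(179 + F))*I)*F + F = ((2*I*(179 + F))*I)*F + F = (2*I²*(179 + F))*F + F = 2*F*I²*(179 + F) + F = F + 2*F*I²*(179 + F))
√(G(S(-7, -6), -200) + 30572) = √(-200*(1 + 358*(-6*(-7))² + 2*(-200)*(-6*(-7))²) + 30572) = √(-200*(1 + 358*42² + 2*(-200)*42²) + 30572) = √(-200*(1 + 358*1764 + 2*(-200)*1764) + 30572) = √(-200*(1 + 631512 - 705600) + 30572) = √(-200*(-74087) + 30572) = √(14817400 + 30572) = √14847972 = 46*√7017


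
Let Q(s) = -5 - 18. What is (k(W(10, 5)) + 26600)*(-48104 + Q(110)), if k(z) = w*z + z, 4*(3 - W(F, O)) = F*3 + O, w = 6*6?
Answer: -5079756723/4 ≈ -1.2699e+9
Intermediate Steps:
Q(s) = -23
w = 36
W(F, O) = 3 - 3*F/4 - O/4 (W(F, O) = 3 - (F*3 + O)/4 = 3 - (3*F + O)/4 = 3 - (O + 3*F)/4 = 3 + (-3*F/4 - O/4) = 3 - 3*F/4 - O/4)
k(z) = 37*z (k(z) = 36*z + z = 37*z)
(k(W(10, 5)) + 26600)*(-48104 + Q(110)) = (37*(3 - ¾*10 - ¼*5) + 26600)*(-48104 - 23) = (37*(3 - 15/2 - 5/4) + 26600)*(-48127) = (37*(-23/4) + 26600)*(-48127) = (-851/4 + 26600)*(-48127) = (105549/4)*(-48127) = -5079756723/4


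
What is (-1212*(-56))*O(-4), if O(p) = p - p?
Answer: 0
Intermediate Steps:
O(p) = 0
(-1212*(-56))*O(-4) = -1212*(-56)*0 = -202*(-336)*0 = 67872*0 = 0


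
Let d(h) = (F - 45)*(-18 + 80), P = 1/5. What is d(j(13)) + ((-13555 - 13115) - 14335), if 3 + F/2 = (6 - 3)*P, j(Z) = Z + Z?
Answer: -220463/5 ≈ -44093.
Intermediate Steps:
P = ⅕ ≈ 0.20000
j(Z) = 2*Z
F = -24/5 (F = -6 + 2*((6 - 3)*(⅕)) = -6 + 2*(3*(⅕)) = -6 + 2*(⅗) = -6 + 6/5 = -24/5 ≈ -4.8000)
d(h) = -15438/5 (d(h) = (-24/5 - 45)*(-18 + 80) = -249/5*62 = -15438/5)
d(j(13)) + ((-13555 - 13115) - 14335) = -15438/5 + ((-13555 - 13115) - 14335) = -15438/5 + (-26670 - 14335) = -15438/5 - 41005 = -220463/5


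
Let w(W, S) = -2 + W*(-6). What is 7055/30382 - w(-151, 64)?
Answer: -27458273/30382 ≈ -903.77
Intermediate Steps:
w(W, S) = -2 - 6*W
7055/30382 - w(-151, 64) = 7055/30382 - (-2 - 6*(-151)) = 7055*(1/30382) - (-2 + 906) = 7055/30382 - 1*904 = 7055/30382 - 904 = -27458273/30382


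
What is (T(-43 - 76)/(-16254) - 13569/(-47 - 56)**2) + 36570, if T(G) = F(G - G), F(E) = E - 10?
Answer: 3152931151292/86219343 ≈ 36569.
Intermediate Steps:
F(E) = -10 + E
T(G) = -10 (T(G) = -10 + (G - G) = -10 + 0 = -10)
(T(-43 - 76)/(-16254) - 13569/(-47 - 56)**2) + 36570 = (-10/(-16254) - 13569/(-47 - 56)**2) + 36570 = (-10*(-1/16254) - 13569/((-103)**2)) + 36570 = (5/8127 - 13569/10609) + 36570 = -110222218/86219343 + 36570 = 3152931151292/86219343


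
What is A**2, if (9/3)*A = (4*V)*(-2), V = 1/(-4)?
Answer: 4/9 ≈ 0.44444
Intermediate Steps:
V = -1/4 ≈ -0.25000
A = 2/3 (A = ((4*(-1/4))*(-2))/3 = (-1*(-2))/3 = (1/3)*2 = 2/3 ≈ 0.66667)
A**2 = (2/3)**2 = 4/9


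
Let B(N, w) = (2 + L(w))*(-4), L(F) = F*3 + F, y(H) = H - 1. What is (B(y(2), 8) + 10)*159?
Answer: -20034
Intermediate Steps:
y(H) = -1 + H
L(F) = 4*F (L(F) = 3*F + F = 4*F)
B(N, w) = -8 - 16*w (B(N, w) = (2 + 4*w)*(-4) = -8 - 16*w)
(B(y(2), 8) + 10)*159 = ((-8 - 16*8) + 10)*159 = ((-8 - 128) + 10)*159 = (-136 + 10)*159 = -126*159 = -20034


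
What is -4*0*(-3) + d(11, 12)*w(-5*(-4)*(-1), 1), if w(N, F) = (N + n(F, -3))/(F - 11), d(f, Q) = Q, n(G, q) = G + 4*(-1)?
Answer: 138/5 ≈ 27.600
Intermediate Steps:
n(G, q) = -4 + G (n(G, q) = G - 4 = -4 + G)
w(N, F) = (-4 + F + N)/(-11 + F) (w(N, F) = (N + (-4 + F))/(F - 11) = (-4 + F + N)/(-11 + F))
-4*0*(-3) + d(11, 12)*w(-5*(-4)*(-1), 1) = -4*0*(-3) + 12*((-4 + 1 - 5*(-4)*(-1))/(-11 + 1)) = 0*(-3) + 12*((-4 + 1 + 20*(-1))/(-10)) = 0 + 12*(-(-4 + 1 - 20)/10) = 0 + 12*(-⅒*(-23)) = 0 + 12*(23/10) = 0 + 138/5 = 138/5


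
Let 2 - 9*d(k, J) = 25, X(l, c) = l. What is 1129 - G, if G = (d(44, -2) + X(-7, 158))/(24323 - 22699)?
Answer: 8250775/7308 ≈ 1129.0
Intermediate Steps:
d(k, J) = -23/9 (d(k, J) = 2/9 - ⅑*25 = 2/9 - 25/9 = -23/9)
G = -43/7308 (G = (-23/9 - 7)/(24323 - 22699) = -86/9/1624 = -86/9*1/1624 = -43/7308 ≈ -0.0058840)
1129 - G = 1129 - 1*(-43/7308) = 1129 + 43/7308 = 8250775/7308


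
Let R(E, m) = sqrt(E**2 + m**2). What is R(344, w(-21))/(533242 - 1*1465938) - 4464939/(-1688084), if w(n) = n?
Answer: 35157/13292 - sqrt(118777)/932696 ≈ 2.6446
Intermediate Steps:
R(344, w(-21))/(533242 - 1*1465938) - 4464939/(-1688084) = sqrt(344**2 + (-21)**2)/(533242 - 1*1465938) - 4464939/(-1688084) = sqrt(118336 + 441)/(533242 - 1465938) - 4464939*(-1/1688084) = sqrt(118777)/(-932696) + 35157/13292 = sqrt(118777)*(-1/932696) + 35157/13292 = -sqrt(118777)/932696 + 35157/13292 = 35157/13292 - sqrt(118777)/932696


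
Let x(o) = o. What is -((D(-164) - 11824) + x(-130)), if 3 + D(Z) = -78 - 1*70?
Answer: 12105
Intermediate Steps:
D(Z) = -151 (D(Z) = -3 + (-78 - 1*70) = -3 + (-78 - 70) = -3 - 148 = -151)
-((D(-164) - 11824) + x(-130)) = -((-151 - 11824) - 130) = -(-11975 - 130) = -1*(-12105) = 12105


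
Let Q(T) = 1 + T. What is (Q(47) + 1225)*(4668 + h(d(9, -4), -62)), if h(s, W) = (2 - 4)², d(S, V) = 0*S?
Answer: 5947456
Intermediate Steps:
d(S, V) = 0
h(s, W) = 4 (h(s, W) = (-2)² = 4)
(Q(47) + 1225)*(4668 + h(d(9, -4), -62)) = ((1 + 47) + 1225)*(4668 + 4) = (48 + 1225)*4672 = 1273*4672 = 5947456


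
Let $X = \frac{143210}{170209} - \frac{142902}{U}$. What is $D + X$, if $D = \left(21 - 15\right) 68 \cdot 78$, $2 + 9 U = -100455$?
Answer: $\frac{544381863071344}{17098685513} \approx 31838.0$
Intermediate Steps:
$U = - \frac{100457}{9}$ ($U = - \frac{2}{9} + \frac{1}{9} \left(-100455\right) = - \frac{2}{9} - \frac{33485}{3} = - \frac{100457}{9} \approx -11162.0$)
$X = \frac{233295305632}{17098685513}$ ($X = \frac{143210}{170209} - \frac{142902}{- \frac{100457}{9}} = 143210 \cdot \frac{1}{170209} - - \frac{1286118}{100457} = \frac{143210}{170209} + \frac{1286118}{100457} = \frac{233295305632}{17098685513} \approx 13.644$)
$D = 31824$ ($D = \left(21 - 15\right) 68 \cdot 78 = 6 \cdot 68 \cdot 78 = 408 \cdot 78 = 31824$)
$D + X = 31824 + \frac{233295305632}{17098685513} = \frac{544381863071344}{17098685513}$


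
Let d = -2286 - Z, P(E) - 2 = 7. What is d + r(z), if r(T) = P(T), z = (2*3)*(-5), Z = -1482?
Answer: -795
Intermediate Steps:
P(E) = 9 (P(E) = 2 + 7 = 9)
z = -30 (z = 6*(-5) = -30)
d = -804 (d = -2286 - 1*(-1482) = -2286 + 1482 = -804)
r(T) = 9
d + r(z) = -804 + 9 = -795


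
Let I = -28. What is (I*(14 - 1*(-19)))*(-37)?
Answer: 34188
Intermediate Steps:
(I*(14 - 1*(-19)))*(-37) = -28*(14 - 1*(-19))*(-37) = -28*(14 + 19)*(-37) = -28*33*(-37) = -924*(-37) = 34188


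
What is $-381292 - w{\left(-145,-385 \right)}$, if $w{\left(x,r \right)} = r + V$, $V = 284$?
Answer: $-381191$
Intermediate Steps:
$w{\left(x,r \right)} = 284 + r$ ($w{\left(x,r \right)} = r + 284 = 284 + r$)
$-381292 - w{\left(-145,-385 \right)} = -381292 - \left(284 - 385\right) = -381292 - -101 = -381292 + 101 = -381191$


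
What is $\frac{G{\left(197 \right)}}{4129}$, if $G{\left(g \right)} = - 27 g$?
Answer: $- \frac{5319}{4129} \approx -1.2882$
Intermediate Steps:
$\frac{G{\left(197 \right)}}{4129} = \frac{\left(-27\right) 197}{4129} = \left(-5319\right) \frac{1}{4129} = - \frac{5319}{4129}$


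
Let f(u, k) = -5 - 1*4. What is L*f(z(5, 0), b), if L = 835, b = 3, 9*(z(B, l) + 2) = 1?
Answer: -7515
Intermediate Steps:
z(B, l) = -17/9 (z(B, l) = -2 + (1/9)*1 = -2 + 1/9 = -17/9)
f(u, k) = -9 (f(u, k) = -5 - 4 = -9)
L*f(z(5, 0), b) = 835*(-9) = -7515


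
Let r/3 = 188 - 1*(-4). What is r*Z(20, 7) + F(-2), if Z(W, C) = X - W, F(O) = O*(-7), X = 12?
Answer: -4594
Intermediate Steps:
F(O) = -7*O
Z(W, C) = 12 - W
r = 576 (r = 3*(188 - 1*(-4)) = 3*(188 + 4) = 3*192 = 576)
r*Z(20, 7) + F(-2) = 576*(12 - 1*20) - 7*(-2) = 576*(12 - 20) + 14 = 576*(-8) + 14 = -4608 + 14 = -4594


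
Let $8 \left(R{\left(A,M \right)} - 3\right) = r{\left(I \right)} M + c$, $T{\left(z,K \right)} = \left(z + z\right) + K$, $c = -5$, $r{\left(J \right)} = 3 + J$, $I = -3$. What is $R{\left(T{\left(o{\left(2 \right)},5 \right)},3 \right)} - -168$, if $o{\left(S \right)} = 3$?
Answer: $\frac{1363}{8} \approx 170.38$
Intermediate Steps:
$T{\left(z,K \right)} = K + 2 z$ ($T{\left(z,K \right)} = 2 z + K = K + 2 z$)
$R{\left(A,M \right)} = \frac{19}{8}$ ($R{\left(A,M \right)} = 3 + \frac{\left(3 - 3\right) M - 5}{8} = 3 + \frac{0 M - 5}{8} = 3 + \frac{0 - 5}{8} = 3 + \frac{1}{8} \left(-5\right) = 3 - \frac{5}{8} = \frac{19}{8}$)
$R{\left(T{\left(o{\left(2 \right)},5 \right)},3 \right)} - -168 = \frac{19}{8} - -168 = \frac{19}{8} + 168 = \frac{1363}{8}$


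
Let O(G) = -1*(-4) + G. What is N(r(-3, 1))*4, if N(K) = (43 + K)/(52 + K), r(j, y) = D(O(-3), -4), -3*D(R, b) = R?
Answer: 512/155 ≈ 3.3032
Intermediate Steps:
O(G) = 4 + G
D(R, b) = -R/3
r(j, y) = -1/3 (r(j, y) = -(4 - 3)/3 = -1/3*1 = -1/3)
N(K) = (43 + K)/(52 + K)
N(r(-3, 1))*4 = ((43 - 1/3)/(52 - 1/3))*4 = ((128/3)/(155/3))*4 = ((3/155)*(128/3))*4 = (128/155)*4 = 512/155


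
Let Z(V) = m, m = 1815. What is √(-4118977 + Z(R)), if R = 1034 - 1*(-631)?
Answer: I*√4117162 ≈ 2029.1*I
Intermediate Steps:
R = 1665 (R = 1034 + 631 = 1665)
Z(V) = 1815
√(-4118977 + Z(R)) = √(-4118977 + 1815) = √(-4117162) = I*√4117162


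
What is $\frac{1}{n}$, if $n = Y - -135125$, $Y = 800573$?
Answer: $\frac{1}{935698} \approx 1.0687 \cdot 10^{-6}$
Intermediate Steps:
$n = 935698$ ($n = 800573 - -135125 = 800573 + 135125 = 935698$)
$\frac{1}{n} = \frac{1}{935698}$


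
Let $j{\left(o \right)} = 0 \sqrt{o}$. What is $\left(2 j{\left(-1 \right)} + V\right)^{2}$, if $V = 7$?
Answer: $49$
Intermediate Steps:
$j{\left(o \right)} = 0$
$\left(2 j{\left(-1 \right)} + V\right)^{2} = \left(2 \cdot 0 + 7\right)^{2} = \left(0 + 7\right)^{2} = 7^{2} = 49$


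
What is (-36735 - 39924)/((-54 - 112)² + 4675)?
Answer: -76659/32231 ≈ -2.3784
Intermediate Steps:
(-36735 - 39924)/((-54 - 112)² + 4675) = -76659/((-166)² + 4675) = -76659/(27556 + 4675) = -76659/32231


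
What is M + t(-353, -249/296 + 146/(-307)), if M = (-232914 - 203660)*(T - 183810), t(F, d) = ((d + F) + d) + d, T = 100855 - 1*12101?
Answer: 3771095109464775/90872 ≈ 4.1499e+10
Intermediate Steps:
T = 88754 (T = 100855 - 12101 = 88754)
t(F, d) = F + 3*d (t(F, d) = ((F + d) + d) + d = (F + 2*d) + d = F + 3*d)
M = 41498978144 (M = (-232914 - 203660)*(88754 - 183810) = -436574*(-95056) = 41498978144)
M + t(-353, -249/296 + 146/(-307)) = 41498978144 + (-353 + 3*(-249/296 + 146/(-307))) = 41498978144 + (-353 + 3*(-249*1/296 + 146*(-1/307))) = 41498978144 + (-353 + 3*(-249/296 - 146/307)) = 41498978144 + (-353 + 3*(-119659/90872)) = 41498978144 + (-353 - 358977/90872) = 41498978144 - 32436793/90872 = 3771095109464775/90872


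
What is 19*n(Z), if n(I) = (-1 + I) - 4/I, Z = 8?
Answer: 247/2 ≈ 123.50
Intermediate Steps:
n(I) = -1 + I - 4/I
19*n(Z) = 19*(-1 + 8 - 4/8) = 19*(-1 + 8 - 4*⅛) = 19*(-1 + 8 - ½) = 19*(13/2) = 247/2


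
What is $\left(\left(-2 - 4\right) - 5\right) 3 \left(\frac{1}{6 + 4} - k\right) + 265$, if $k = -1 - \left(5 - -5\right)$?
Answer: $- \frac{1013}{10} \approx -101.3$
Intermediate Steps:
$k = -11$ ($k = -1 - \left(5 + 5\right) = -1 - 10 = -11$)
$\left(\left(-2 - 4\right) - 5\right) 3 \left(\frac{1}{6 + 4} - k\right) + 265 = \left(\left(-2 - 4\right) - 5\right) 3 \left(\frac{1}{6 + 4} - -11\right) + 265 = \left(-6 - 5\right) 3 \left(\frac{1}{10} + 11\right) + 265 = \left(-11\right) 3 \left(\frac{1}{10} + 11\right) + 265 = \left(-33\right) \frac{111}{10} + 265 = - \frac{3663}{10} + 265 = - \frac{1013}{10}$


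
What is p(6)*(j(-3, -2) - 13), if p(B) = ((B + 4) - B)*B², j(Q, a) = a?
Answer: -2160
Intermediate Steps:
p(B) = 4*B² (p(B) = ((4 + B) - B)*B² = 4*B²)
p(6)*(j(-3, -2) - 13) = (4*6²)*(-2 - 13) = (4*36)*(-15) = 144*(-15) = -2160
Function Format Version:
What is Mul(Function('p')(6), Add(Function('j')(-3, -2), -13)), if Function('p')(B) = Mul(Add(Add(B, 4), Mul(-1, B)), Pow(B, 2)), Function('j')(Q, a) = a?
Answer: -2160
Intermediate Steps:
Function('p')(B) = Mul(4, Pow(B, 2)) (Function('p')(B) = Mul(Add(Add(4, B), Mul(-1, B)), Pow(B, 2)) = Mul(4, Pow(B, 2)))
Mul(Function('p')(6), Add(Function('j')(-3, -2), -13)) = Mul(Mul(4, Pow(6, 2)), Add(-2, -13)) = Mul(Mul(4, 36), -15) = Mul(144, -15) = -2160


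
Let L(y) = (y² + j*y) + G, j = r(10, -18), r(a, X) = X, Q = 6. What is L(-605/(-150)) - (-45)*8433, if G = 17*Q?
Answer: 341577601/900 ≈ 3.7953e+5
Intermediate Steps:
G = 102 (G = 17*6 = 102)
j = -18
L(y) = 102 + y² - 18*y (L(y) = (y² - 18*y) + 102 = 102 + y² - 18*y)
L(-605/(-150)) - (-45)*8433 = (102 + (-605/(-150))² - (-10890)/(-150)) - (-45)*8433 = (102 + (-605*(-1/150))² - (-10890)*(-1)/150) - 1*(-379485) = (102 + (121/30)² - 18*121/30) + 379485 = (102 + 14641/900 - 363/5) + 379485 = 41101/900 + 379485 = 341577601/900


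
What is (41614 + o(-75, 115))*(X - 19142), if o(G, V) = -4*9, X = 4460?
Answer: -610448196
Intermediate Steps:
o(G, V) = -36
(41614 + o(-75, 115))*(X - 19142) = (41614 - 36)*(4460 - 19142) = 41578*(-14682) = -610448196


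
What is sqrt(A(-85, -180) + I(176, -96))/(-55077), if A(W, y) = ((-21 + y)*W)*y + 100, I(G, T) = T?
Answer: -4*I*sqrt(192206)/55077 ≈ -0.03184*I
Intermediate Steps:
A(W, y) = 100 + W*y*(-21 + y) (A(W, y) = (W*(-21 + y))*y + 100 = W*y*(-21 + y) + 100 = 100 + W*y*(-21 + y))
sqrt(A(-85, -180) + I(176, -96))/(-55077) = sqrt((100 - 85*(-180)**2 - 21*(-85)*(-180)) - 96)/(-55077) = sqrt((100 - 85*32400 - 321300) - 96)*(-1/55077) = sqrt((100 - 2754000 - 321300) - 96)*(-1/55077) = sqrt(-3075200 - 96)*(-1/55077) = sqrt(-3075296)*(-1/55077) = (4*I*sqrt(192206))*(-1/55077) = -4*I*sqrt(192206)/55077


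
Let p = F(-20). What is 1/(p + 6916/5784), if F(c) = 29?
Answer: 1446/43663 ≈ 0.033117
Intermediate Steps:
p = 29
1/(p + 6916/5784) = 1/(29 + 6916/5784) = 1/(29 + 6916*(1/5784)) = 1/(29 + 1729/1446) = 1/(43663/1446) = 1446/43663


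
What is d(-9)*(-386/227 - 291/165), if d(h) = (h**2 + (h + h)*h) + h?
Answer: -10120266/12485 ≈ -810.59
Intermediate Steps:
d(h) = h + 3*h**2 (d(h) = (h**2 + (2*h)*h) + h = (h**2 + 2*h**2) + h = 3*h**2 + h = h + 3*h**2)
d(-9)*(-386/227 - 291/165) = (-9*(1 + 3*(-9)))*(-386/227 - 291/165) = (-9*(1 - 27))*(-386*1/227 - 291*1/165) = (-9*(-26))*(-386/227 - 97/55) = 234*(-43249/12485) = -10120266/12485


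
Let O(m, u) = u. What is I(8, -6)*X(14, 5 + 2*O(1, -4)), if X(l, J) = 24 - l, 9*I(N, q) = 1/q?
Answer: -5/27 ≈ -0.18519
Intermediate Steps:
I(N, q) = 1/(9*q)
I(8, -6)*X(14, 5 + 2*O(1, -4)) = ((⅑)/(-6))*(24 - 1*14) = ((⅑)*(-⅙))*(24 - 14) = -1/54*10 = -5/27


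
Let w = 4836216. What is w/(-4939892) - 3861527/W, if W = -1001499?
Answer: 3558015211825/1236824224527 ≈ 2.8767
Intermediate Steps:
w/(-4939892) - 3861527/W = 4836216/(-4939892) - 3861527/(-1001499) = 4836216*(-1/4939892) - 3861527*(-1/1001499) = -1209054/1234973 + 3861527/1001499 = 3558015211825/1236824224527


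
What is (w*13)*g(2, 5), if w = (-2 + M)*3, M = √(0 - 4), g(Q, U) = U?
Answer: -390 + 390*I ≈ -390.0 + 390.0*I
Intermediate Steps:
M = 2*I (M = √(-4) = 2*I ≈ 2.0*I)
w = -6 + 6*I (w = (-2 + 2*I)*3 = -6 + 6*I ≈ -6.0 + 6.0*I)
(w*13)*g(2, 5) = ((-6 + 6*I)*13)*5 = (-78 + 78*I)*5 = -390 + 390*I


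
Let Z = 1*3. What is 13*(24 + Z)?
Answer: 351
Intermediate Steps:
Z = 3
13*(24 + Z) = 13*(24 + 3) = 13*27 = 351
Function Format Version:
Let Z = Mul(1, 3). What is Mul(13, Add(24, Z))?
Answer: 351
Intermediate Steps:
Z = 3
Mul(13, Add(24, Z)) = Mul(13, Add(24, 3)) = Mul(13, 27) = 351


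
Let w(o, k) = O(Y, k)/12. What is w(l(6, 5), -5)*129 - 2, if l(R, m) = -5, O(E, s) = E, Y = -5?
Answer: -223/4 ≈ -55.750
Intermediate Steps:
w(o, k) = -5/12
w(l(6, 5), -5)*129 - 2 = -5/12*129 - 2 = -215/4 - 2 = -223/4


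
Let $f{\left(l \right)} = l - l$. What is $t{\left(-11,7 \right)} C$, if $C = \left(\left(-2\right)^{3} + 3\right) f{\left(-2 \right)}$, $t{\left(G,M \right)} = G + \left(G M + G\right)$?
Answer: $0$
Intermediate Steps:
$f{\left(l \right)} = 0$
$t{\left(G,M \right)} = 2 G + G M$ ($t{\left(G,M \right)} = G + \left(G + G M\right) = 2 G + G M$)
$C = 0$ ($C = \left(\left(-2\right)^{3} + 3\right) 0 = \left(-8 + 3\right) 0 = \left(-5\right) 0 = 0$)
$t{\left(-11,7 \right)} C = - 11 \left(2 + 7\right) 0 = \left(-11\right) 9 \cdot 0 = \left(-99\right) 0 = 0$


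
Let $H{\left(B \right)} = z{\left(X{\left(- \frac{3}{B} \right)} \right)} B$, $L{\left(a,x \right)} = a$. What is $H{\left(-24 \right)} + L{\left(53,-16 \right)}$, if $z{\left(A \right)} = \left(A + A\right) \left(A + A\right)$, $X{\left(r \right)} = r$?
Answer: $\frac{103}{2} \approx 51.5$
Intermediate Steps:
$z{\left(A \right)} = 4 A^{2}$ ($z{\left(A \right)} = 2 A 2 A = 4 A^{2}$)
$H{\left(B \right)} = \frac{36}{B}$ ($H{\left(B \right)} = 4 \left(- \frac{3}{B}\right)^{2} B = 4 \frac{9}{B^{2}} B = \frac{36}{B^{2}} B = \frac{36}{B}$)
$H{\left(-24 \right)} + L{\left(53,-16 \right)} = \frac{36}{-24} + 53 = 36 \left(- \frac{1}{24}\right) + 53 = - \frac{3}{2} + 53 = \frac{103}{2}$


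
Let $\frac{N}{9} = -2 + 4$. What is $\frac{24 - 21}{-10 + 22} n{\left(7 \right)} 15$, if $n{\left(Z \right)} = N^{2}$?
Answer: $1215$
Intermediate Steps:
$N = 18$ ($N = 9 \left(-2 + 4\right) = 9 \cdot 2 = 18$)
$n{\left(Z \right)} = 324$ ($n{\left(Z \right)} = 18^{2} = 324$)
$\frac{24 - 21}{-10 + 22} n{\left(7 \right)} 15 = \frac{24 - 21}{-10 + 22} \cdot 324 \cdot 15 = \frac{3}{12} \cdot 324 \cdot 15 = 3 \cdot \frac{1}{12} \cdot 324 \cdot 15 = \frac{1}{4} \cdot 324 \cdot 15 = 81 \cdot 15 = 1215$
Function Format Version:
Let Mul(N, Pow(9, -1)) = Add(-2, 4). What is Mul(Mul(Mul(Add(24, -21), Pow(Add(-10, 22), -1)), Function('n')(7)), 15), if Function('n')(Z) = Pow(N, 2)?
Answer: 1215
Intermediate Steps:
N = 18 (N = Mul(9, Add(-2, 4)) = Mul(9, 2) = 18)
Function('n')(Z) = 324 (Function('n')(Z) = Pow(18, 2) = 324)
Mul(Mul(Mul(Add(24, -21), Pow(Add(-10, 22), -1)), Function('n')(7)), 15) = Mul(Mul(Mul(Add(24, -21), Pow(Add(-10, 22), -1)), 324), 15) = Mul(Mul(Mul(3, Pow(12, -1)), 324), 15) = Mul(Mul(Mul(3, Rational(1, 12)), 324), 15) = Mul(Mul(Rational(1, 4), 324), 15) = Mul(81, 15) = 1215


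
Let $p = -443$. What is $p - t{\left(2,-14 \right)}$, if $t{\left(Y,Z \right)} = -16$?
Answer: $-427$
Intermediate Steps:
$p - t{\left(2,-14 \right)} = -443 - -16 = -443 + 16 = -427$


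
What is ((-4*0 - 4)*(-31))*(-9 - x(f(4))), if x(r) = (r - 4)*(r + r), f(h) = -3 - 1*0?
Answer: -6324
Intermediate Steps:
f(h) = -3 (f(h) = -3 + 0 = -3)
x(r) = 2*r*(-4 + r) (x(r) = (-4 + r)*(2*r) = 2*r*(-4 + r))
((-4*0 - 4)*(-31))*(-9 - x(f(4))) = ((-4*0 - 4)*(-31))*(-9 - 2*(-3)*(-4 - 3)) = ((0 - 4)*(-31))*(-9 - 2*(-3)*(-7)) = (-4*(-31))*(-9 - 1*42) = 124*(-9 - 42) = 124*(-51) = -6324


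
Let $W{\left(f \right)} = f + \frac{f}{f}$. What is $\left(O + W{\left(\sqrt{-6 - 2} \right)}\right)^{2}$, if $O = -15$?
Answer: $188 - 56 i \sqrt{2} \approx 188.0 - 79.196 i$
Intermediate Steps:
$W{\left(f \right)} = 1 + f$ ($W{\left(f \right)} = f + 1 = 1 + f$)
$\left(O + W{\left(\sqrt{-6 - 2} \right)}\right)^{2} = \left(-15 + \left(1 + \sqrt{-6 - 2}\right)\right)^{2} = \left(-15 + \left(1 + \sqrt{-8}\right)\right)^{2} = \left(-15 + \left(1 + 2 i \sqrt{2}\right)\right)^{2} = \left(-14 + 2 i \sqrt{2}\right)^{2}$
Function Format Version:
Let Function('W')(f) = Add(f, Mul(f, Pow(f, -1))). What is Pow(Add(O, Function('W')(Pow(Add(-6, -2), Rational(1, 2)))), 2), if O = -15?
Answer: Add(188, Mul(-56, I, Pow(2, Rational(1, 2)))) ≈ Add(188.00, Mul(-79.196, I))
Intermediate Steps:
Function('W')(f) = Add(1, f) (Function('W')(f) = Add(f, 1) = Add(1, f))
Pow(Add(O, Function('W')(Pow(Add(-6, -2), Rational(1, 2)))), 2) = Pow(Add(-15, Add(1, Pow(Add(-6, -2), Rational(1, 2)))), 2) = Pow(Add(-15, Add(1, Pow(-8, Rational(1, 2)))), 2) = Pow(Add(-15, Add(1, Mul(2, I, Pow(2, Rational(1, 2))))), 2) = Pow(Add(-14, Mul(2, I, Pow(2, Rational(1, 2)))), 2)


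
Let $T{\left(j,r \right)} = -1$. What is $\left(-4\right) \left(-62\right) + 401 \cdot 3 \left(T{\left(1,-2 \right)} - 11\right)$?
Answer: $-14188$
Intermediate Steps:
$\left(-4\right) \left(-62\right) + 401 \cdot 3 \left(T{\left(1,-2 \right)} - 11\right) = \left(-4\right) \left(-62\right) + 401 \cdot 3 \left(-1 - 11\right) = 248 + 401 \cdot 3 \left(-12\right) = 248 + 401 \left(-36\right) = 248 - 14436 = -14188$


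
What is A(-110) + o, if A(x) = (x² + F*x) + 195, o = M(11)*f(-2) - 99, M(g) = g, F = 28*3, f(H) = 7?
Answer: 3033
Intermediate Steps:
F = 84
o = -22 (o = 11*7 - 99 = 77 - 99 = -22)
A(x) = 195 + x² + 84*x (A(x) = (x² + 84*x) + 195 = 195 + x² + 84*x)
A(-110) + o = (195 + (-110)² + 84*(-110)) - 22 = (195 + 12100 - 9240) - 22 = 3055 - 22 = 3033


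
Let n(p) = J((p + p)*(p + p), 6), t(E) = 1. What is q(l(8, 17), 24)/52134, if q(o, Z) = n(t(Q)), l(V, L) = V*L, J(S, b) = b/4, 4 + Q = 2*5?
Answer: 1/34756 ≈ 2.8772e-5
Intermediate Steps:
Q = 6 (Q = -4 + 2*5 = -4 + 10 = 6)
J(S, b) = b/4 (J(S, b) = b*(1/4) = b/4)
l(V, L) = L*V
n(p) = 3/2 (n(p) = (1/4)*6 = 3/2)
q(o, Z) = 3/2
q(l(8, 17), 24)/52134 = (3/2)/52134 = (3/2)*(1/52134) = 1/34756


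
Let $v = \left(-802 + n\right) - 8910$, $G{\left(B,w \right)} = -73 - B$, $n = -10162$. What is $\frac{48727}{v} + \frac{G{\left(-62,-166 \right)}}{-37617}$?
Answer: $- \frac{1832744945}{747600258} \approx -2.4515$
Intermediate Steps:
$v = -19874$ ($v = \left(-802 - 10162\right) - 8910 = -10964 - 8910 = -19874$)
$\frac{48727}{v} + \frac{G{\left(-62,-166 \right)}}{-37617} = \frac{48727}{-19874} + \frac{-73 - -62}{-37617} = 48727 \left(- \frac{1}{19874}\right) + \left(-73 + 62\right) \left(- \frac{1}{37617}\right) = - \frac{48727}{19874} - - \frac{11}{37617} = - \frac{48727}{19874} + \frac{11}{37617} = - \frac{1832744945}{747600258}$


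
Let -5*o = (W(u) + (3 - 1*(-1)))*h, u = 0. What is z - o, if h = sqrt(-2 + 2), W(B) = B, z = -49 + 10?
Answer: -39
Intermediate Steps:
z = -39
h = 0 (h = sqrt(0) = 0)
o = 0 (o = -(0 + (3 - 1*(-1)))*0/5 = -(0 + (3 + 1))*0/5 = -(0 + 4)*0/5 = -4*0/5 = -1/5*0 = 0)
z - o = -39 - 1*0 = -39 + 0 = -39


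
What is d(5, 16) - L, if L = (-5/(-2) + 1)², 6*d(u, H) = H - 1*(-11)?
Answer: -31/4 ≈ -7.7500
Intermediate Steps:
d(u, H) = 11/6 + H/6 (d(u, H) = (H - 1*(-11))/6 = (H + 11)/6 = (11 + H)/6 = 11/6 + H/6)
L = 49/4 (L = (-5*(-½) + 1)² = (5/2 + 1)² = (7/2)² = 49/4 ≈ 12.250)
d(5, 16) - L = (11/6 + (⅙)*16) - 1*49/4 = (11/6 + 8/3) - 49/4 = 9/2 - 49/4 = -31/4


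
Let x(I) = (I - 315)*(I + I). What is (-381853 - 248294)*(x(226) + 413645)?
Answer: -235307602299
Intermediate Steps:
x(I) = 2*I*(-315 + I) (x(I) = (-315 + I)*(2*I) = 2*I*(-315 + I))
(-381853 - 248294)*(x(226) + 413645) = (-381853 - 248294)*(2*226*(-315 + 226) + 413645) = -630147*(2*226*(-89) + 413645) = -630147*(-40228 + 413645) = -630147*373417 = -235307602299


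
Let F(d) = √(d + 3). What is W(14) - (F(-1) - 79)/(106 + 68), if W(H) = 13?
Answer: 2341/174 - √2/174 ≈ 13.446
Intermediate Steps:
F(d) = √(3 + d)
W(14) - (F(-1) - 79)/(106 + 68) = 13 - (√(3 - 1) - 79)/(106 + 68) = 13 - (√2 - 79)/174 = 13 - (-79 + √2)/174 = 13 - (-79/174 + √2/174) = 13 + (79/174 - √2/174) = 2341/174 - √2/174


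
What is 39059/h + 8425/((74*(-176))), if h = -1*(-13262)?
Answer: 198486033/86362144 ≈ 2.2983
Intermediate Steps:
h = 13262
39059/h + 8425/((74*(-176))) = 39059/13262 + 8425/((74*(-176))) = 39059*(1/13262) + 8425/(-13024) = 39059/13262 + 8425*(-1/13024) = 39059/13262 - 8425/13024 = 198486033/86362144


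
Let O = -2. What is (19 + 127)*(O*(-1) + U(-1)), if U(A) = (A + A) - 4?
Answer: -584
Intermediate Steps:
U(A) = -4 + 2*A (U(A) = 2*A - 4 = -4 + 2*A)
(19 + 127)*(O*(-1) + U(-1)) = (19 + 127)*(-2*(-1) + (-4 + 2*(-1))) = 146*(2 + (-4 - 2)) = 146*(2 - 6) = 146*(-4) = -584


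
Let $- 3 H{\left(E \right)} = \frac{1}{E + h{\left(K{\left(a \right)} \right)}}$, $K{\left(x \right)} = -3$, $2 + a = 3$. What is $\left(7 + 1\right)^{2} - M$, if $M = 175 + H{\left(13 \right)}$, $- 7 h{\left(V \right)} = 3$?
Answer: $- \frac{29297}{264} \approx -110.97$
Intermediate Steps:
$a = 1$ ($a = -2 + 3 = 1$)
$h{\left(V \right)} = - \frac{3}{7}$ ($h{\left(V \right)} = \left(- \frac{1}{7}\right) 3 = - \frac{3}{7}$)
$H{\left(E \right)} = - \frac{1}{3 \left(- \frac{3}{7} + E\right)}$ ($H{\left(E \right)} = - \frac{1}{3 \left(E - \frac{3}{7}\right)} = - \frac{1}{3 \left(- \frac{3}{7} + E\right)}$)
$M = \frac{46193}{264}$ ($M = 175 - \frac{7}{-9 + 21 \cdot 13} = 175 - \frac{7}{-9 + 273} = 175 - \frac{7}{264} = \frac{46193}{264} \approx 174.97$)
$\left(7 + 1\right)^{2} - M = \left(7 + 1\right)^{2} - \frac{46193}{264} = 8^{2} - \frac{46193}{264} = 64 - \frac{46193}{264} = - \frac{29297}{264}$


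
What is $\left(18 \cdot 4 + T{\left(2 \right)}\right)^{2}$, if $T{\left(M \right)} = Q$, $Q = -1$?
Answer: $5041$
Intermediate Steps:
$T{\left(M \right)} = -1$
$\left(18 \cdot 4 + T{\left(2 \right)}\right)^{2} = \left(18 \cdot 4 - 1\right)^{2} = \left(72 - 1\right)^{2} = 71^{2} = 5041$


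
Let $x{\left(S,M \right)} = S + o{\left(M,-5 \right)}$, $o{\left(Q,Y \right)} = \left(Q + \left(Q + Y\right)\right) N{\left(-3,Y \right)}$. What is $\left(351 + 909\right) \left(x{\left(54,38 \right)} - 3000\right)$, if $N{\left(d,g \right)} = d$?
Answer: $-3980340$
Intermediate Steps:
$o{\left(Q,Y \right)} = - 6 Q - 3 Y$ ($o{\left(Q,Y \right)} = \left(Q + \left(Q + Y\right)\right) \left(-3\right) = \left(Y + 2 Q\right) \left(-3\right) = - 6 Q - 3 Y$)
$x{\left(S,M \right)} = 15 + S - 6 M$ ($x{\left(S,M \right)} = S - \left(-15 + 6 M\right) = 15 + S - 6 M$)
$\left(351 + 909\right) \left(x{\left(54,38 \right)} - 3000\right) = \left(351 + 909\right) \left(\left(15 + 54 - 228\right) - 3000\right) = 1260 \left(\left(15 + 54 - 228\right) - 3000\right) = 1260 \left(-159 - 3000\right) = 1260 \left(-3159\right) = -3980340$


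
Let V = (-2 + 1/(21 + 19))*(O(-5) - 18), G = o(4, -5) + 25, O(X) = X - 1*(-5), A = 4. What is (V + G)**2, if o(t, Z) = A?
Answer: 1666681/400 ≈ 4166.7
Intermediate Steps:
O(X) = 5 + X (O(X) = X + 5 = 5 + X)
o(t, Z) = 4
G = 29 (G = 4 + 25 = 29)
V = 711/20 (V = (-2 + 1/(21 + 19))*((5 - 5) - 18) = (-2 + 1/40)*(0 - 18) = (-2 + 1/40)*(-18) = -79/40*(-18) = 711/20 ≈ 35.550)
(V + G)**2 = (711/20 + 29)**2 = (1291/20)**2 = 1666681/400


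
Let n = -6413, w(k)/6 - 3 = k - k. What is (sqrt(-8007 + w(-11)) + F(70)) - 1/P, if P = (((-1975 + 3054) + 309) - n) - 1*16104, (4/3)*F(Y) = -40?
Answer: -249089/8303 + I*sqrt(7989) ≈ -30.0 + 89.381*I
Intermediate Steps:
F(Y) = -30 (F(Y) = (3/4)*(-40) = -30)
w(k) = 18 (w(k) = 18 + 6*(k - k) = 18 + 6*0 = 18 + 0 = 18)
P = -8303 (P = (((-1975 + 3054) + 309) - 1*(-6413)) - 1*16104 = ((1079 + 309) + 6413) - 16104 = (1388 + 6413) - 16104 = 7801 - 16104 = -8303)
(sqrt(-8007 + w(-11)) + F(70)) - 1/P = (sqrt(-8007 + 18) - 30) - 1/(-8303) = (sqrt(-7989) - 30) - 1*(-1/8303) = (I*sqrt(7989) - 30) + 1/8303 = (-30 + I*sqrt(7989)) + 1/8303 = -249089/8303 + I*sqrt(7989)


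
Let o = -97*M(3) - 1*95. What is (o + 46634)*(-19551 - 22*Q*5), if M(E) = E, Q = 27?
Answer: -1041551208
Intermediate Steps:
o = -386 (o = -97*3 - 1*95 = -291 - 95 = -386)
(o + 46634)*(-19551 - 22*Q*5) = (-386 + 46634)*(-19551 - 22*27*5) = 46248*(-19551 - 594*5) = 46248*(-19551 - 2970) = 46248*(-22521) = -1041551208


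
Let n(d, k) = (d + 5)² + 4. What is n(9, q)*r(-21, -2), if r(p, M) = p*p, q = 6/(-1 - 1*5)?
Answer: 88200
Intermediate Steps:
q = -1 (q = 6/(-1 - 5) = 6/(-6) = 6*(-⅙) = -1)
n(d, k) = 4 + (5 + d)² (n(d, k) = (5 + d)² + 4 = 4 + (5 + d)²)
r(p, M) = p²
n(9, q)*r(-21, -2) = (4 + (5 + 9)²)*(-21)² = (4 + 14²)*441 = (4 + 196)*441 = 200*441 = 88200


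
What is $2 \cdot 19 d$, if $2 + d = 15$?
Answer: $494$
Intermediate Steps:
$d = 13$ ($d = -2 + 15 = 13$)
$2 \cdot 19 d = 2 \cdot 19 \cdot 13 = 38 \cdot 13 = 494$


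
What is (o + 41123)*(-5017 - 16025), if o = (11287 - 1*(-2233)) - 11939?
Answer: -898577568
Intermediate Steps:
o = 1581 (o = (11287 + 2233) - 11939 = 13520 - 11939 = 1581)
(o + 41123)*(-5017 - 16025) = (1581 + 41123)*(-5017 - 16025) = 42704*(-21042) = -898577568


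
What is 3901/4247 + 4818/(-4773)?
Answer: -614191/6756977 ≈ -0.090897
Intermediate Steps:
3901/4247 + 4818/(-4773) = 3901*(1/4247) + 4818*(-1/4773) = 3901/4247 - 1606/1591 = -614191/6756977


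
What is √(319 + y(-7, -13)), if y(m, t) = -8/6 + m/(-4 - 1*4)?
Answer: √45870/12 ≈ 17.848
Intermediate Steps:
y(m, t) = -4/3 - m/8 (y(m, t) = -8*⅙ + m/(-4 - 4) = -4/3 + m/(-8) = -4/3 + m*(-⅛) = -4/3 - m/8)
√(319 + y(-7, -13)) = √(319 + (-4/3 - ⅛*(-7))) = √(319 + (-4/3 + 7/8)) = √(319 - 11/24) = √(7645/24) = √45870/12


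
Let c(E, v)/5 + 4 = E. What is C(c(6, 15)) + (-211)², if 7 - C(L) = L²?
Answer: 44428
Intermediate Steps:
c(E, v) = -20 + 5*E
C(L) = 7 - L²
C(c(6, 15)) + (-211)² = (7 - (-20 + 5*6)²) + (-211)² = (7 - (-20 + 30)²) + 44521 = (7 - 1*10²) + 44521 = (7 - 1*100) + 44521 = (7 - 100) + 44521 = -93 + 44521 = 44428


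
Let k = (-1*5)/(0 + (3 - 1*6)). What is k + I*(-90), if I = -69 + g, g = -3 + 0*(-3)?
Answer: 19445/3 ≈ 6481.7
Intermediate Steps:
k = 5/3 (k = -5/(0 + (3 - 6)) = -5/(0 - 3) = -5/(-3) = -5*(-⅓) = 5/3 ≈ 1.6667)
g = -3 (g = -3 + 0 = -3)
I = -72 (I = -69 - 3 = -72)
k + I*(-90) = 5/3 - 72*(-90) = 5/3 + 6480 = 19445/3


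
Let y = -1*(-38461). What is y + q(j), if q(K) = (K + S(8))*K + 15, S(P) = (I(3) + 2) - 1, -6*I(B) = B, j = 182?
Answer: 71691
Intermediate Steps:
I(B) = -B/6
y = 38461
S(P) = ½ (S(P) = (-⅙*3 + 2) - 1 = (-½ + 2) - 1 = 3/2 - 1 = ½)
q(K) = 15 + K*(½ + K) (q(K) = (K + ½)*K + 15 = (½ + K)*K + 15 = K*(½ + K) + 15 = 15 + K*(½ + K))
y + q(j) = 38461 + (15 + 182² + (½)*182) = 38461 + (15 + 33124 + 91) = 38461 + 33230 = 71691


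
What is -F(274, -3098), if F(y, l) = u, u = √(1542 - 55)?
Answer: -√1487 ≈ -38.562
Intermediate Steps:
u = √1487 ≈ 38.562
F(y, l) = √1487
-F(274, -3098) = -√1487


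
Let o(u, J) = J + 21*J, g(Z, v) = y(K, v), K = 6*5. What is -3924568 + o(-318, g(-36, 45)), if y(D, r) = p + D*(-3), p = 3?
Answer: -3926482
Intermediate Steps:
K = 30
y(D, r) = 3 - 3*D (y(D, r) = 3 + D*(-3) = 3 - 3*D)
g(Z, v) = -87 (g(Z, v) = 3 - 3*30 = 3 - 90 = -87)
o(u, J) = 22*J
-3924568 + o(-318, g(-36, 45)) = -3924568 + 22*(-87) = -3924568 - 1914 = -3926482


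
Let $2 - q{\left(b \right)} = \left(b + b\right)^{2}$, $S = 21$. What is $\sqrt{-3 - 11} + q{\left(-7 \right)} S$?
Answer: $-4074 + i \sqrt{14} \approx -4074.0 + 3.7417 i$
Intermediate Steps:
$q{\left(b \right)} = 2 - 4 b^{2}$ ($q{\left(b \right)} = 2 - \left(b + b\right)^{2} = 2 - \left(2 b\right)^{2} = 2 - 4 b^{2}$)
$\sqrt{-3 - 11} + q{\left(-7 \right)} S = \sqrt{-3 - 11} + \left(2 - 4 \left(-7\right)^{2}\right) 21 = \sqrt{-14} + \left(2 - 196\right) 21 = i \sqrt{14} + \left(2 - 196\right) 21 = i \sqrt{14} - 4074 = -4074 + i \sqrt{14}$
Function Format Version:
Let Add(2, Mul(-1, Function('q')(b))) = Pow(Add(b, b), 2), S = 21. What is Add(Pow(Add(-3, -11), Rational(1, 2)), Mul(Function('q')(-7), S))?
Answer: Add(-4074, Mul(I, Pow(14, Rational(1, 2)))) ≈ Add(-4074.0, Mul(3.7417, I))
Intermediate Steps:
Function('q')(b) = Add(2, Mul(-4, Pow(b, 2))) (Function('q')(b) = Add(2, Mul(-1, Pow(Add(b, b), 2))) = Add(2, Mul(-1, Pow(Mul(2, b), 2))) = Add(2, Mul(-1, Mul(4, Pow(b, 2)))) = Add(2, Mul(-4, Pow(b, 2))))
Add(Pow(Add(-3, -11), Rational(1, 2)), Mul(Function('q')(-7), S)) = Add(Pow(Add(-3, -11), Rational(1, 2)), Mul(Add(2, Mul(-4, Pow(-7, 2))), 21)) = Add(Pow(-14, Rational(1, 2)), Mul(Add(2, Mul(-4, 49)), 21)) = Add(Mul(I, Pow(14, Rational(1, 2))), Mul(Add(2, -196), 21)) = Add(Mul(I, Pow(14, Rational(1, 2))), Mul(-194, 21)) = Add(Mul(I, Pow(14, Rational(1, 2))), -4074) = Add(-4074, Mul(I, Pow(14, Rational(1, 2))))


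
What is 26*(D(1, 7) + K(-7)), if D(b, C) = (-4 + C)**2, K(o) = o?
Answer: 52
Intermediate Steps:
26*(D(1, 7) + K(-7)) = 26*((-4 + 7)**2 - 7) = 26*(3**2 - 7) = 26*(9 - 7) = 26*2 = 52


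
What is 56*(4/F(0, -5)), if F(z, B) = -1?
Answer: -224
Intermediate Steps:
56*(4/F(0, -5)) = 56*(4/(-1)) = 56*(4*(-1)) = 56*(-4) = -224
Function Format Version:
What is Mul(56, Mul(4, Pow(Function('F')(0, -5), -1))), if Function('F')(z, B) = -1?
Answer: -224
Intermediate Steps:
Mul(56, Mul(4, Pow(Function('F')(0, -5), -1))) = Mul(56, Mul(4, Pow(-1, -1))) = Mul(56, Mul(4, -1)) = Mul(56, -4) = -224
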